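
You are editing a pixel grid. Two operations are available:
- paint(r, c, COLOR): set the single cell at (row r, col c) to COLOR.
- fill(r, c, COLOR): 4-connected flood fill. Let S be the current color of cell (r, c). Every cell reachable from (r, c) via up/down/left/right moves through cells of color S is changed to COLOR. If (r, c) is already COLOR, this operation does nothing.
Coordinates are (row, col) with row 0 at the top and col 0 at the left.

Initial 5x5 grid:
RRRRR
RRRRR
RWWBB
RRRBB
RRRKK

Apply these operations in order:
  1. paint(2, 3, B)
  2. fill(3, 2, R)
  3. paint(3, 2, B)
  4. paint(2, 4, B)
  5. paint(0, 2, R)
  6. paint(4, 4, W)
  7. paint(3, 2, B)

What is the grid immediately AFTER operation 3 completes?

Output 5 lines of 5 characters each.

Answer: RRRRR
RRRRR
RWWBB
RRBBB
RRRKK

Derivation:
After op 1 paint(2,3,B):
RRRRR
RRRRR
RWWBB
RRRBB
RRRKK
After op 2 fill(3,2,R) [0 cells changed]:
RRRRR
RRRRR
RWWBB
RRRBB
RRRKK
After op 3 paint(3,2,B):
RRRRR
RRRRR
RWWBB
RRBBB
RRRKK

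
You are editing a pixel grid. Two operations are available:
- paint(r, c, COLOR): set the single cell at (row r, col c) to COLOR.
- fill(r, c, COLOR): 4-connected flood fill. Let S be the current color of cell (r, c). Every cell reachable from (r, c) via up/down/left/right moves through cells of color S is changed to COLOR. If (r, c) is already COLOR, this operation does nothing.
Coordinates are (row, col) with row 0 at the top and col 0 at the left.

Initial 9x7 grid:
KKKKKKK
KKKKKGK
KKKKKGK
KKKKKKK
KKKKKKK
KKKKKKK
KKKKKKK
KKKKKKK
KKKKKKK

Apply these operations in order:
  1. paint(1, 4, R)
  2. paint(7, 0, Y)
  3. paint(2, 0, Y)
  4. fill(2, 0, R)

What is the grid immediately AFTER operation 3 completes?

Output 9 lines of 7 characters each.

After op 1 paint(1,4,R):
KKKKKKK
KKKKRGK
KKKKKGK
KKKKKKK
KKKKKKK
KKKKKKK
KKKKKKK
KKKKKKK
KKKKKKK
After op 2 paint(7,0,Y):
KKKKKKK
KKKKRGK
KKKKKGK
KKKKKKK
KKKKKKK
KKKKKKK
KKKKKKK
YKKKKKK
KKKKKKK
After op 3 paint(2,0,Y):
KKKKKKK
KKKKRGK
YKKKKGK
KKKKKKK
KKKKKKK
KKKKKKK
KKKKKKK
YKKKKKK
KKKKKKK

Answer: KKKKKKK
KKKKRGK
YKKKKGK
KKKKKKK
KKKKKKK
KKKKKKK
KKKKKKK
YKKKKKK
KKKKKKK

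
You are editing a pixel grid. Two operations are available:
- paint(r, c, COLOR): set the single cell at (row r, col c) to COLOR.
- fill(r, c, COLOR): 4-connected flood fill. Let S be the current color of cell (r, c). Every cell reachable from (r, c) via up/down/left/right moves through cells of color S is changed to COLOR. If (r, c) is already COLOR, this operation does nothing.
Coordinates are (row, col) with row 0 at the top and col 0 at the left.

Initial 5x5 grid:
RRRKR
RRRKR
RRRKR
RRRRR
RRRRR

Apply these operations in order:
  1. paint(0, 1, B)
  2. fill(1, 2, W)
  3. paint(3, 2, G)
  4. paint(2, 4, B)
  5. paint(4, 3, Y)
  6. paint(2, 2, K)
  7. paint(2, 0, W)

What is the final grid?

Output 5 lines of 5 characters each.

After op 1 paint(0,1,B):
RBRKR
RRRKR
RRRKR
RRRRR
RRRRR
After op 2 fill(1,2,W) [21 cells changed]:
WBWKW
WWWKW
WWWKW
WWWWW
WWWWW
After op 3 paint(3,2,G):
WBWKW
WWWKW
WWWKW
WWGWW
WWWWW
After op 4 paint(2,4,B):
WBWKW
WWWKW
WWWKB
WWGWW
WWWWW
After op 5 paint(4,3,Y):
WBWKW
WWWKW
WWWKB
WWGWW
WWWYW
After op 6 paint(2,2,K):
WBWKW
WWWKW
WWKKB
WWGWW
WWWYW
After op 7 paint(2,0,W):
WBWKW
WWWKW
WWKKB
WWGWW
WWWYW

Answer: WBWKW
WWWKW
WWKKB
WWGWW
WWWYW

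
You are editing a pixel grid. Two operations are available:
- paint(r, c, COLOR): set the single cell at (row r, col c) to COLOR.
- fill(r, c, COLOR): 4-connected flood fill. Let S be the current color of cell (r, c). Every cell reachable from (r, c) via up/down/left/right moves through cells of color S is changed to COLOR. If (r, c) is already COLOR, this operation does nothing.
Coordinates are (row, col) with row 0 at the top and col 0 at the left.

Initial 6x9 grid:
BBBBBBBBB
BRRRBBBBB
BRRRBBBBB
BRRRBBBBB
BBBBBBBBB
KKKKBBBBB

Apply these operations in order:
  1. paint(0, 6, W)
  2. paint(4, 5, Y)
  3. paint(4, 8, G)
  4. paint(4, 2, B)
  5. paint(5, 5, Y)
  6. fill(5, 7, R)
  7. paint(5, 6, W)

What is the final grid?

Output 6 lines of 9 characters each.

After op 1 paint(0,6,W):
BBBBBBWBB
BRRRBBBBB
BRRRBBBBB
BRRRBBBBB
BBBBBBBBB
KKKKBBBBB
After op 2 paint(4,5,Y):
BBBBBBWBB
BRRRBBBBB
BRRRBBBBB
BRRRBBBBB
BBBBBYBBB
KKKKBBBBB
After op 3 paint(4,8,G):
BBBBBBWBB
BRRRBBBBB
BRRRBBBBB
BRRRBBBBB
BBBBBYBBG
KKKKBBBBB
After op 4 paint(4,2,B):
BBBBBBWBB
BRRRBBBBB
BRRRBBBBB
BRRRBBBBB
BBBBBYBBG
KKKKBBBBB
After op 5 paint(5,5,Y):
BBBBBBWBB
BRRRBBBBB
BRRRBBBBB
BRRRBBBBB
BBBBBYBBG
KKKKBYBBB
After op 6 fill(5,7,R) [37 cells changed]:
RRRRRRWRR
RRRRRRRRR
RRRRRRRRR
RRRRRRRRR
RRRRRYRRG
KKKKRYRRR
After op 7 paint(5,6,W):
RRRRRRWRR
RRRRRRRRR
RRRRRRRRR
RRRRRRRRR
RRRRRYRRG
KKKKRYWRR

Answer: RRRRRRWRR
RRRRRRRRR
RRRRRRRRR
RRRRRRRRR
RRRRRYRRG
KKKKRYWRR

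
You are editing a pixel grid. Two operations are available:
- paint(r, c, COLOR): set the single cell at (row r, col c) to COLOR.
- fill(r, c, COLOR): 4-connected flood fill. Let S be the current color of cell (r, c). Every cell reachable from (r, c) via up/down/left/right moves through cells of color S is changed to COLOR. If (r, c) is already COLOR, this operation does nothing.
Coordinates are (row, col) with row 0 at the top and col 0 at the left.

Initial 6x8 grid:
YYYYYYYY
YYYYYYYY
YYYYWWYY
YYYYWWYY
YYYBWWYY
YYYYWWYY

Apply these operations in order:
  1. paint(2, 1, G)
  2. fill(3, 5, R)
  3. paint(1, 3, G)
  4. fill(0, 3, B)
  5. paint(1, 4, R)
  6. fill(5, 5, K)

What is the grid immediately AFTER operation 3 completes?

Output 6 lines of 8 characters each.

After op 1 paint(2,1,G):
YYYYYYYY
YYYYYYYY
YGYYWWYY
YYYYWWYY
YYYBWWYY
YYYYWWYY
After op 2 fill(3,5,R) [8 cells changed]:
YYYYYYYY
YYYYYYYY
YGYYRRYY
YYYYRRYY
YYYBRRYY
YYYYRRYY
After op 3 paint(1,3,G):
YYYYYYYY
YYYGYYYY
YGYYRRYY
YYYYRRYY
YYYBRRYY
YYYYRRYY

Answer: YYYYYYYY
YYYGYYYY
YGYYRRYY
YYYYRRYY
YYYBRRYY
YYYYRRYY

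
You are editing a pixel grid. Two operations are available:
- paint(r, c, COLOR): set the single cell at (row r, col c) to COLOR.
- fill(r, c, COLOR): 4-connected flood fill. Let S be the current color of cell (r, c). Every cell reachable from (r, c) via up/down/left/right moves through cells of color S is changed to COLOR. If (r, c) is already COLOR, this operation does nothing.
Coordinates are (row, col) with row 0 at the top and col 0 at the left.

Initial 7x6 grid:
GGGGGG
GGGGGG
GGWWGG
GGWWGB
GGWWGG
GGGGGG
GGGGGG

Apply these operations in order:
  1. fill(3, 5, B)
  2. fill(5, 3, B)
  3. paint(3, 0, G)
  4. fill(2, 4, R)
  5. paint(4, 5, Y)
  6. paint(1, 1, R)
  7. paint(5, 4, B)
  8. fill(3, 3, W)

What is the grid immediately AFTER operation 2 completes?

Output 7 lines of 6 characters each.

After op 1 fill(3,5,B) [0 cells changed]:
GGGGGG
GGGGGG
GGWWGG
GGWWGB
GGWWGG
GGGGGG
GGGGGG
After op 2 fill(5,3,B) [35 cells changed]:
BBBBBB
BBBBBB
BBWWBB
BBWWBB
BBWWBB
BBBBBB
BBBBBB

Answer: BBBBBB
BBBBBB
BBWWBB
BBWWBB
BBWWBB
BBBBBB
BBBBBB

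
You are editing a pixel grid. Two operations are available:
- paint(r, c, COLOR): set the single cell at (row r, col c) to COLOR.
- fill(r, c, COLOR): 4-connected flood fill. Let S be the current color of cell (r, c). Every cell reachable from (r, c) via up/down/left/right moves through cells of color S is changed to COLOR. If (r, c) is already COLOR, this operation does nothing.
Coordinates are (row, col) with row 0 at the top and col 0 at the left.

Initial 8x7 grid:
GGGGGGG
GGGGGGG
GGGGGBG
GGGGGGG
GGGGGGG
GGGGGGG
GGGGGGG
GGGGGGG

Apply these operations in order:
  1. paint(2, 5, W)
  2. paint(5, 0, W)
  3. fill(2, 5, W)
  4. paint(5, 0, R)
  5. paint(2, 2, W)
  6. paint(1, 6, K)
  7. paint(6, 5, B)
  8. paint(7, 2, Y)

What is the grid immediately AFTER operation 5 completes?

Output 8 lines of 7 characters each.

Answer: GGGGGGG
GGGGGGG
GGWGGWG
GGGGGGG
GGGGGGG
RGGGGGG
GGGGGGG
GGGGGGG

Derivation:
After op 1 paint(2,5,W):
GGGGGGG
GGGGGGG
GGGGGWG
GGGGGGG
GGGGGGG
GGGGGGG
GGGGGGG
GGGGGGG
After op 2 paint(5,0,W):
GGGGGGG
GGGGGGG
GGGGGWG
GGGGGGG
GGGGGGG
WGGGGGG
GGGGGGG
GGGGGGG
After op 3 fill(2,5,W) [0 cells changed]:
GGGGGGG
GGGGGGG
GGGGGWG
GGGGGGG
GGGGGGG
WGGGGGG
GGGGGGG
GGGGGGG
After op 4 paint(5,0,R):
GGGGGGG
GGGGGGG
GGGGGWG
GGGGGGG
GGGGGGG
RGGGGGG
GGGGGGG
GGGGGGG
After op 5 paint(2,2,W):
GGGGGGG
GGGGGGG
GGWGGWG
GGGGGGG
GGGGGGG
RGGGGGG
GGGGGGG
GGGGGGG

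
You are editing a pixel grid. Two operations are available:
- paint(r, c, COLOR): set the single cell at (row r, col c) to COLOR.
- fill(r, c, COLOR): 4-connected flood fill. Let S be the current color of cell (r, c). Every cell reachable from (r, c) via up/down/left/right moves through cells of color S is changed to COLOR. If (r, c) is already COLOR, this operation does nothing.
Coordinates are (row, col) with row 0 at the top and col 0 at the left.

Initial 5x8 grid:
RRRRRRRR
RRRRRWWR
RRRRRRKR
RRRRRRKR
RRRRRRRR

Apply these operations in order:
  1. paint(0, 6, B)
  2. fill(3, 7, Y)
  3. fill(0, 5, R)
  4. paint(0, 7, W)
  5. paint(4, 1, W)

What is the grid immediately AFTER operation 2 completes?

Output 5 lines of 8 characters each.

After op 1 paint(0,6,B):
RRRRRRBR
RRRRRWWR
RRRRRRKR
RRRRRRKR
RRRRRRRR
After op 2 fill(3,7,Y) [35 cells changed]:
YYYYYYBY
YYYYYWWY
YYYYYYKY
YYYYYYKY
YYYYYYYY

Answer: YYYYYYBY
YYYYYWWY
YYYYYYKY
YYYYYYKY
YYYYYYYY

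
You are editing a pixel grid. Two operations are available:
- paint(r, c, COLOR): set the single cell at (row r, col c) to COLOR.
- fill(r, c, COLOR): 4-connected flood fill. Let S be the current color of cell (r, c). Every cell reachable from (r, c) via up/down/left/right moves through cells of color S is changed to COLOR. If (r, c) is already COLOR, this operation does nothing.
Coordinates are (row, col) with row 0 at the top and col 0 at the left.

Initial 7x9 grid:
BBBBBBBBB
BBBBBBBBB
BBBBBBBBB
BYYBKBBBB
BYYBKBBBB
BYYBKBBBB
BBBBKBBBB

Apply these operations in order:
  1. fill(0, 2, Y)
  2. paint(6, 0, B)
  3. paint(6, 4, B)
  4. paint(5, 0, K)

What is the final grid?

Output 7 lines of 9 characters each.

After op 1 fill(0,2,Y) [53 cells changed]:
YYYYYYYYY
YYYYYYYYY
YYYYYYYYY
YYYYKYYYY
YYYYKYYYY
YYYYKYYYY
YYYYKYYYY
After op 2 paint(6,0,B):
YYYYYYYYY
YYYYYYYYY
YYYYYYYYY
YYYYKYYYY
YYYYKYYYY
YYYYKYYYY
BYYYKYYYY
After op 3 paint(6,4,B):
YYYYYYYYY
YYYYYYYYY
YYYYYYYYY
YYYYKYYYY
YYYYKYYYY
YYYYKYYYY
BYYYBYYYY
After op 4 paint(5,0,K):
YYYYYYYYY
YYYYYYYYY
YYYYYYYYY
YYYYKYYYY
YYYYKYYYY
KYYYKYYYY
BYYYBYYYY

Answer: YYYYYYYYY
YYYYYYYYY
YYYYYYYYY
YYYYKYYYY
YYYYKYYYY
KYYYKYYYY
BYYYBYYYY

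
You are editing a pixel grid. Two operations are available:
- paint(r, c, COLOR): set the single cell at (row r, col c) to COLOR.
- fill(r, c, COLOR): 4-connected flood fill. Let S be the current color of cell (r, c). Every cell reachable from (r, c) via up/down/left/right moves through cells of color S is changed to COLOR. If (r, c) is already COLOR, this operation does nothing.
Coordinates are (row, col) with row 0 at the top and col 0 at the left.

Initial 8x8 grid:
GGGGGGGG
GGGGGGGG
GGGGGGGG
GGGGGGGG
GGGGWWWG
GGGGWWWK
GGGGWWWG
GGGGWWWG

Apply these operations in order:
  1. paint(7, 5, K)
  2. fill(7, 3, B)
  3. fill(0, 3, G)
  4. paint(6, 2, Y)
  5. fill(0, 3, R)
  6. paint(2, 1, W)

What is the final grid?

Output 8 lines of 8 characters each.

Answer: RRRRRRRR
RRRRRRRR
RWRRRRRR
RRRRRRRR
RRRRWWWR
RRRRWWWK
RRYRWWWG
RRRRWKWG

Derivation:
After op 1 paint(7,5,K):
GGGGGGGG
GGGGGGGG
GGGGGGGG
GGGGGGGG
GGGGWWWG
GGGGWWWK
GGGGWWWG
GGGGWKWG
After op 2 fill(7,3,B) [49 cells changed]:
BBBBBBBB
BBBBBBBB
BBBBBBBB
BBBBBBBB
BBBBWWWB
BBBBWWWK
BBBBWWWG
BBBBWKWG
After op 3 fill(0,3,G) [49 cells changed]:
GGGGGGGG
GGGGGGGG
GGGGGGGG
GGGGGGGG
GGGGWWWG
GGGGWWWK
GGGGWWWG
GGGGWKWG
After op 4 paint(6,2,Y):
GGGGGGGG
GGGGGGGG
GGGGGGGG
GGGGGGGG
GGGGWWWG
GGGGWWWK
GGYGWWWG
GGGGWKWG
After op 5 fill(0,3,R) [48 cells changed]:
RRRRRRRR
RRRRRRRR
RRRRRRRR
RRRRRRRR
RRRRWWWR
RRRRWWWK
RRYRWWWG
RRRRWKWG
After op 6 paint(2,1,W):
RRRRRRRR
RRRRRRRR
RWRRRRRR
RRRRRRRR
RRRRWWWR
RRRRWWWK
RRYRWWWG
RRRRWKWG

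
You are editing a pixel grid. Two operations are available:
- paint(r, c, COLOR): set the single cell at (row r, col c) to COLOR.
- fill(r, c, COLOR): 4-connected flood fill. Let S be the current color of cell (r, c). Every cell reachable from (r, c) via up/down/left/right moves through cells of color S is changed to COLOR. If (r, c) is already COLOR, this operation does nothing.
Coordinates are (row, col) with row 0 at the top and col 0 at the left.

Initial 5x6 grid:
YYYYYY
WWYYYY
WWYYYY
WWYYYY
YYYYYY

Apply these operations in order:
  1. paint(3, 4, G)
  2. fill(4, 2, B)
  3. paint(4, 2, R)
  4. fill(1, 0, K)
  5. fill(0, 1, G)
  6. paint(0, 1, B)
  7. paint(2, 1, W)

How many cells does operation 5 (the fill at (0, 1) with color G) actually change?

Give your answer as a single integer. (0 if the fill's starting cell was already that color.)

Answer: 20

Derivation:
After op 1 paint(3,4,G):
YYYYYY
WWYYYY
WWYYYY
WWYYGY
YYYYYY
After op 2 fill(4,2,B) [23 cells changed]:
BBBBBB
WWBBBB
WWBBBB
WWBBGB
BBBBBB
After op 3 paint(4,2,R):
BBBBBB
WWBBBB
WWBBBB
WWBBGB
BBRBBB
After op 4 fill(1,0,K) [6 cells changed]:
BBBBBB
KKBBBB
KKBBBB
KKBBGB
BBRBBB
After op 5 fill(0,1,G) [20 cells changed]:
GGGGGG
KKGGGG
KKGGGG
KKGGGG
BBRGGG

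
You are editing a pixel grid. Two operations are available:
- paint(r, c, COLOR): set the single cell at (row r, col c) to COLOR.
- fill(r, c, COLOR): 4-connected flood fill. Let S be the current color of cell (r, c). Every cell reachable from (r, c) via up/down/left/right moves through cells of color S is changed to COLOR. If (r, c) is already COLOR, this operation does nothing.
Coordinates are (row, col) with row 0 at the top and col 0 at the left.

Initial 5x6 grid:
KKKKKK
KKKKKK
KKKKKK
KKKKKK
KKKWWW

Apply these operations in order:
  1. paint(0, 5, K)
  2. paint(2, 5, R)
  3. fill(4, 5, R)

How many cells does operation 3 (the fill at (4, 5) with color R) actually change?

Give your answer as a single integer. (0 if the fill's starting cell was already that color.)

After op 1 paint(0,5,K):
KKKKKK
KKKKKK
KKKKKK
KKKKKK
KKKWWW
After op 2 paint(2,5,R):
KKKKKK
KKKKKK
KKKKKR
KKKKKK
KKKWWW
After op 3 fill(4,5,R) [3 cells changed]:
KKKKKK
KKKKKK
KKKKKR
KKKKKK
KKKRRR

Answer: 3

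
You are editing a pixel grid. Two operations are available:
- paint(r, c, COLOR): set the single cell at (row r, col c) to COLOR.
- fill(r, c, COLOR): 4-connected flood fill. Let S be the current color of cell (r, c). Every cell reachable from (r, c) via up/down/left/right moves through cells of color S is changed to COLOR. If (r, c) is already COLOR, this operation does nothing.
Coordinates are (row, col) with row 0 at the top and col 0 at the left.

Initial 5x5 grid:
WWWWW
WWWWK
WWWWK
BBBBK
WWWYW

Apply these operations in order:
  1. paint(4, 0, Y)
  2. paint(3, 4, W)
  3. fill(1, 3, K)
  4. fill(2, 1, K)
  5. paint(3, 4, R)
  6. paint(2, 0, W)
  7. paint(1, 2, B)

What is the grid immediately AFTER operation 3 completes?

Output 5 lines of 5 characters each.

Answer: KKKKK
KKKKK
KKKKK
BBBBW
YWWYW

Derivation:
After op 1 paint(4,0,Y):
WWWWW
WWWWK
WWWWK
BBBBK
YWWYW
After op 2 paint(3,4,W):
WWWWW
WWWWK
WWWWK
BBBBW
YWWYW
After op 3 fill(1,3,K) [13 cells changed]:
KKKKK
KKKKK
KKKKK
BBBBW
YWWYW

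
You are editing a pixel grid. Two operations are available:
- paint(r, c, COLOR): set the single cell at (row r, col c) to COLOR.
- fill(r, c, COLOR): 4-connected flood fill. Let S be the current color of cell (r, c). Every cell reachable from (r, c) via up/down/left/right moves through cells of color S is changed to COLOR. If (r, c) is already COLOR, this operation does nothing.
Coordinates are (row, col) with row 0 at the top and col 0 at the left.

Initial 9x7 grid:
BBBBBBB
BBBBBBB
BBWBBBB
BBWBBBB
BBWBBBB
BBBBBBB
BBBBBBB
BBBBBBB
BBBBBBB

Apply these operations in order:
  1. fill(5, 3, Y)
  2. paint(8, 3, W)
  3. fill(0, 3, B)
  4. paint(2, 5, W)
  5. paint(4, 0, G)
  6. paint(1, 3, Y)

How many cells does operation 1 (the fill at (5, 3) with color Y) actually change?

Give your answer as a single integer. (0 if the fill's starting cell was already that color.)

After op 1 fill(5,3,Y) [60 cells changed]:
YYYYYYY
YYYYYYY
YYWYYYY
YYWYYYY
YYWYYYY
YYYYYYY
YYYYYYY
YYYYYYY
YYYYYYY

Answer: 60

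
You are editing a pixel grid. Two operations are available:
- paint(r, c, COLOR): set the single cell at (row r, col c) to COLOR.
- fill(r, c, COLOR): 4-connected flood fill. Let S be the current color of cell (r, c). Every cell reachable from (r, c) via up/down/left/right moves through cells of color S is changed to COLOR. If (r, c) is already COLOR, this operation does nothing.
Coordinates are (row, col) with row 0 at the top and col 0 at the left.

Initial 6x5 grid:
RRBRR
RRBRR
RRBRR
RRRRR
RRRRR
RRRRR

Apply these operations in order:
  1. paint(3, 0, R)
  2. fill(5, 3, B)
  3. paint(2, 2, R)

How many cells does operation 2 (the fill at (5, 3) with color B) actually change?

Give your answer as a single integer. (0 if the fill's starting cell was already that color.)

Answer: 27

Derivation:
After op 1 paint(3,0,R):
RRBRR
RRBRR
RRBRR
RRRRR
RRRRR
RRRRR
After op 2 fill(5,3,B) [27 cells changed]:
BBBBB
BBBBB
BBBBB
BBBBB
BBBBB
BBBBB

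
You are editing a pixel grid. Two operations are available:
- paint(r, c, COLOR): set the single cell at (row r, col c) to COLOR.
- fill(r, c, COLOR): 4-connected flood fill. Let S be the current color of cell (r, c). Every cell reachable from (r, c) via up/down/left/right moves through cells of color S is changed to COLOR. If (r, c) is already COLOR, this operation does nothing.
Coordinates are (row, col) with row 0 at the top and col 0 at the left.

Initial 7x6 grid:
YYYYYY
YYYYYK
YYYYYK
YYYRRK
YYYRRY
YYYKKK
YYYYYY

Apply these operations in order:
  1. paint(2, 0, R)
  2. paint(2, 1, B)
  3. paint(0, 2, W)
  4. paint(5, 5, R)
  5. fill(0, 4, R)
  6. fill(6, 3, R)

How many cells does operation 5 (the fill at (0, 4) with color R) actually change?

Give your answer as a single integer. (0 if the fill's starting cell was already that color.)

Answer: 28

Derivation:
After op 1 paint(2,0,R):
YYYYYY
YYYYYK
RYYYYK
YYYRRK
YYYRRY
YYYKKK
YYYYYY
After op 2 paint(2,1,B):
YYYYYY
YYYYYK
RBYYYK
YYYRRK
YYYRRY
YYYKKK
YYYYYY
After op 3 paint(0,2,W):
YYWYYY
YYYYYK
RBYYYK
YYYRRK
YYYRRY
YYYKKK
YYYYYY
After op 4 paint(5,5,R):
YYWYYY
YYYYYK
RBYYYK
YYYRRK
YYYRRY
YYYKKR
YYYYYY
After op 5 fill(0,4,R) [28 cells changed]:
RRWRRR
RRRRRK
RBRRRK
RRRRRK
RRRRRY
RRRKKR
RRRRRR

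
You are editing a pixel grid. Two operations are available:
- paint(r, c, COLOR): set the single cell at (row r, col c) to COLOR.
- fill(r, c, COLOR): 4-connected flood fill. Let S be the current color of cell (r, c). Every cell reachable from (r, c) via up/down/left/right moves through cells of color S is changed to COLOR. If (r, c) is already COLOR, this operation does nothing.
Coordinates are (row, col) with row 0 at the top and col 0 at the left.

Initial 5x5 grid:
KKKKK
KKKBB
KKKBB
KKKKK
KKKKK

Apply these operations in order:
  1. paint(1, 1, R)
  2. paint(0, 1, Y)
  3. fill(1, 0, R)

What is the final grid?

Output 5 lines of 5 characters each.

After op 1 paint(1,1,R):
KKKKK
KRKBB
KKKBB
KKKKK
KKKKK
After op 2 paint(0,1,Y):
KYKKK
KRKBB
KKKBB
KKKKK
KKKKK
After op 3 fill(1,0,R) [19 cells changed]:
RYRRR
RRRBB
RRRBB
RRRRR
RRRRR

Answer: RYRRR
RRRBB
RRRBB
RRRRR
RRRRR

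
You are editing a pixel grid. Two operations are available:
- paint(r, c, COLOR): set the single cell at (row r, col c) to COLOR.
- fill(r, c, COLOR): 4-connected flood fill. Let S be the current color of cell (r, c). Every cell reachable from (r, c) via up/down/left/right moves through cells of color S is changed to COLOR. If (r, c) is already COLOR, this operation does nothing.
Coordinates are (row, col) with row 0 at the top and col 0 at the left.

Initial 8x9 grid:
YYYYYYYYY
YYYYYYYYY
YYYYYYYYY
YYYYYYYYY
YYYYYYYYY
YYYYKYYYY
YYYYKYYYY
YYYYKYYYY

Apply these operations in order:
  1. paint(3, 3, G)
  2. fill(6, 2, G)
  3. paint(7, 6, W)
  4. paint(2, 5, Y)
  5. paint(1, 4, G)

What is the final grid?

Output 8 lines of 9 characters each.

After op 1 paint(3,3,G):
YYYYYYYYY
YYYYYYYYY
YYYYYYYYY
YYYGYYYYY
YYYYYYYYY
YYYYKYYYY
YYYYKYYYY
YYYYKYYYY
After op 2 fill(6,2,G) [68 cells changed]:
GGGGGGGGG
GGGGGGGGG
GGGGGGGGG
GGGGGGGGG
GGGGGGGGG
GGGGKGGGG
GGGGKGGGG
GGGGKGGGG
After op 3 paint(7,6,W):
GGGGGGGGG
GGGGGGGGG
GGGGGGGGG
GGGGGGGGG
GGGGGGGGG
GGGGKGGGG
GGGGKGGGG
GGGGKGWGG
After op 4 paint(2,5,Y):
GGGGGGGGG
GGGGGGGGG
GGGGGYGGG
GGGGGGGGG
GGGGGGGGG
GGGGKGGGG
GGGGKGGGG
GGGGKGWGG
After op 5 paint(1,4,G):
GGGGGGGGG
GGGGGGGGG
GGGGGYGGG
GGGGGGGGG
GGGGGGGGG
GGGGKGGGG
GGGGKGGGG
GGGGKGWGG

Answer: GGGGGGGGG
GGGGGGGGG
GGGGGYGGG
GGGGGGGGG
GGGGGGGGG
GGGGKGGGG
GGGGKGGGG
GGGGKGWGG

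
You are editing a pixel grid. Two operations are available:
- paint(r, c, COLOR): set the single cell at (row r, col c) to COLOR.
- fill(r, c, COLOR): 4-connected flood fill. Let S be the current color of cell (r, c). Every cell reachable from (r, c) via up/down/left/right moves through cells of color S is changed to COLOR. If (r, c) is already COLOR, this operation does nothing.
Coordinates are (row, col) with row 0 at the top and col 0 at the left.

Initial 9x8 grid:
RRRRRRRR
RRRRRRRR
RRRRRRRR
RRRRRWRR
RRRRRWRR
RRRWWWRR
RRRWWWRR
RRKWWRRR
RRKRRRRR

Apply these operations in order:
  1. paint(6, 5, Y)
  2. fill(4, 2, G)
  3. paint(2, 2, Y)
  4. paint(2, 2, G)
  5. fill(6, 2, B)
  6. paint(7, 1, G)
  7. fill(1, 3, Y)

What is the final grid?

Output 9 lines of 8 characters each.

After op 1 paint(6,5,Y):
RRRRRRRR
RRRRRRRR
RRRRRRRR
RRRRRWRR
RRRRRWRR
RRRWWWRR
RRRWWYRR
RRKWWRRR
RRKRRRRR
After op 2 fill(4,2,G) [60 cells changed]:
GGGGGGGG
GGGGGGGG
GGGGGGGG
GGGGGWGG
GGGGGWGG
GGGWWWGG
GGGWWYGG
GGKWWGGG
GGKGGGGG
After op 3 paint(2,2,Y):
GGGGGGGG
GGGGGGGG
GGYGGGGG
GGGGGWGG
GGGGGWGG
GGGWWWGG
GGGWWYGG
GGKWWGGG
GGKGGGGG
After op 4 paint(2,2,G):
GGGGGGGG
GGGGGGGG
GGGGGGGG
GGGGGWGG
GGGGGWGG
GGGWWWGG
GGGWWYGG
GGKWWGGG
GGKGGGGG
After op 5 fill(6,2,B) [60 cells changed]:
BBBBBBBB
BBBBBBBB
BBBBBBBB
BBBBBWBB
BBBBBWBB
BBBWWWBB
BBBWWYBB
BBKWWBBB
BBKBBBBB
After op 6 paint(7,1,G):
BBBBBBBB
BBBBBBBB
BBBBBBBB
BBBBBWBB
BBBBBWBB
BBBWWWBB
BBBWWYBB
BGKWWBBB
BBKBBBBB
After op 7 fill(1,3,Y) [59 cells changed]:
YYYYYYYY
YYYYYYYY
YYYYYYYY
YYYYYWYY
YYYYYWYY
YYYWWWYY
YYYWWYYY
YGKWWYYY
YYKYYYYY

Answer: YYYYYYYY
YYYYYYYY
YYYYYYYY
YYYYYWYY
YYYYYWYY
YYYWWWYY
YYYWWYYY
YGKWWYYY
YYKYYYYY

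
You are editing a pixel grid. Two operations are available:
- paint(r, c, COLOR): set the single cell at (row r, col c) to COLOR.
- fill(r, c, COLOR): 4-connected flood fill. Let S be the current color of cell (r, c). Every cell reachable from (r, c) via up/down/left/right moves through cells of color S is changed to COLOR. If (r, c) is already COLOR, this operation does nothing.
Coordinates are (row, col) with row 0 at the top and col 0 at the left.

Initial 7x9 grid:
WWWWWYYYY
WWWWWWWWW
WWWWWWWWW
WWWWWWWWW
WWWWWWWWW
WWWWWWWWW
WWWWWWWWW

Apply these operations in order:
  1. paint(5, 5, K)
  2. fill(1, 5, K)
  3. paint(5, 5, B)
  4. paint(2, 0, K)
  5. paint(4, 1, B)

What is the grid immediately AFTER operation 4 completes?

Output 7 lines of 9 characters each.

After op 1 paint(5,5,K):
WWWWWYYYY
WWWWWWWWW
WWWWWWWWW
WWWWWWWWW
WWWWWWWWW
WWWWWKWWW
WWWWWWWWW
After op 2 fill(1,5,K) [58 cells changed]:
KKKKKYYYY
KKKKKKKKK
KKKKKKKKK
KKKKKKKKK
KKKKKKKKK
KKKKKKKKK
KKKKKKKKK
After op 3 paint(5,5,B):
KKKKKYYYY
KKKKKKKKK
KKKKKKKKK
KKKKKKKKK
KKKKKKKKK
KKKKKBKKK
KKKKKKKKK
After op 4 paint(2,0,K):
KKKKKYYYY
KKKKKKKKK
KKKKKKKKK
KKKKKKKKK
KKKKKKKKK
KKKKKBKKK
KKKKKKKKK

Answer: KKKKKYYYY
KKKKKKKKK
KKKKKKKKK
KKKKKKKKK
KKKKKKKKK
KKKKKBKKK
KKKKKKKKK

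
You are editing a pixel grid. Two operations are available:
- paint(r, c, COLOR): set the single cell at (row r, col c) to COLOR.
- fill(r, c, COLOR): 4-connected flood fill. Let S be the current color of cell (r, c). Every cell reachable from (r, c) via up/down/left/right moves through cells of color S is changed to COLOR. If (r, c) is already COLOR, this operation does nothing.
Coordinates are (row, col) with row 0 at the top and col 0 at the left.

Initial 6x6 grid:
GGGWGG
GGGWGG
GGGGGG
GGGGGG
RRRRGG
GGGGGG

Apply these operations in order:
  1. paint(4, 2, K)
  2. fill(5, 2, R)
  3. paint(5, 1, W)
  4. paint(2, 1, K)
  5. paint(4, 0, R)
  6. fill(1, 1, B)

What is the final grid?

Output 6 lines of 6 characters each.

Answer: BBBWBB
BBBWBB
BKBBBB
BBBBBB
BBKBBB
BWBBBB

Derivation:
After op 1 paint(4,2,K):
GGGWGG
GGGWGG
GGGGGG
GGGGGG
RRKRGG
GGGGGG
After op 2 fill(5,2,R) [30 cells changed]:
RRRWRR
RRRWRR
RRRRRR
RRRRRR
RRKRRR
RRRRRR
After op 3 paint(5,1,W):
RRRWRR
RRRWRR
RRRRRR
RRRRRR
RRKRRR
RWRRRR
After op 4 paint(2,1,K):
RRRWRR
RRRWRR
RKRRRR
RRRRRR
RRKRRR
RWRRRR
After op 5 paint(4,0,R):
RRRWRR
RRRWRR
RKRRRR
RRRRRR
RRKRRR
RWRRRR
After op 6 fill(1,1,B) [31 cells changed]:
BBBWBB
BBBWBB
BKBBBB
BBBBBB
BBKBBB
BWBBBB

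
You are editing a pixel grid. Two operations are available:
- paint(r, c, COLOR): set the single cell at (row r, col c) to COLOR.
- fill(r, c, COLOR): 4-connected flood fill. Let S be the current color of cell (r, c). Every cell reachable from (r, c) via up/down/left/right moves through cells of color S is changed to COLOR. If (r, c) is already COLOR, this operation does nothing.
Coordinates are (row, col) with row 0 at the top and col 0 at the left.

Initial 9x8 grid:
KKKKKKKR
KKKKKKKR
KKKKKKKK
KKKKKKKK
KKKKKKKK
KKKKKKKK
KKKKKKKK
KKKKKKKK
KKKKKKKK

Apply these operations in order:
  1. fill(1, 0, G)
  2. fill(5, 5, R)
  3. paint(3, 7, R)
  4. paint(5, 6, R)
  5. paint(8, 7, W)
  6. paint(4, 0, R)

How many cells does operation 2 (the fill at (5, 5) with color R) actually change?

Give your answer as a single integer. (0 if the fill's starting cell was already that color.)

After op 1 fill(1,0,G) [70 cells changed]:
GGGGGGGR
GGGGGGGR
GGGGGGGG
GGGGGGGG
GGGGGGGG
GGGGGGGG
GGGGGGGG
GGGGGGGG
GGGGGGGG
After op 2 fill(5,5,R) [70 cells changed]:
RRRRRRRR
RRRRRRRR
RRRRRRRR
RRRRRRRR
RRRRRRRR
RRRRRRRR
RRRRRRRR
RRRRRRRR
RRRRRRRR

Answer: 70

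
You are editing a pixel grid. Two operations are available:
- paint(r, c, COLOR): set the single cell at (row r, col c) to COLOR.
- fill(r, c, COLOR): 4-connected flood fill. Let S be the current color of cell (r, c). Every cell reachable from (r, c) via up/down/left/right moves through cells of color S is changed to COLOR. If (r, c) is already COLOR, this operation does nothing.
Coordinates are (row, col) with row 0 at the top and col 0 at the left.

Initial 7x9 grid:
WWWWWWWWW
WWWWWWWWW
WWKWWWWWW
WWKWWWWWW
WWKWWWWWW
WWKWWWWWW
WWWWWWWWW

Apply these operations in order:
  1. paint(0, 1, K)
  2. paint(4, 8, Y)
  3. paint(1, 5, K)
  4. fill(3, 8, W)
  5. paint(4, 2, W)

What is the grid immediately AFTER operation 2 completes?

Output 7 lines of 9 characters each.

Answer: WKWWWWWWW
WWWWWWWWW
WWKWWWWWW
WWKWWWWWW
WWKWWWWWY
WWKWWWWWW
WWWWWWWWW

Derivation:
After op 1 paint(0,1,K):
WKWWWWWWW
WWWWWWWWW
WWKWWWWWW
WWKWWWWWW
WWKWWWWWW
WWKWWWWWW
WWWWWWWWW
After op 2 paint(4,8,Y):
WKWWWWWWW
WWWWWWWWW
WWKWWWWWW
WWKWWWWWW
WWKWWWWWY
WWKWWWWWW
WWWWWWWWW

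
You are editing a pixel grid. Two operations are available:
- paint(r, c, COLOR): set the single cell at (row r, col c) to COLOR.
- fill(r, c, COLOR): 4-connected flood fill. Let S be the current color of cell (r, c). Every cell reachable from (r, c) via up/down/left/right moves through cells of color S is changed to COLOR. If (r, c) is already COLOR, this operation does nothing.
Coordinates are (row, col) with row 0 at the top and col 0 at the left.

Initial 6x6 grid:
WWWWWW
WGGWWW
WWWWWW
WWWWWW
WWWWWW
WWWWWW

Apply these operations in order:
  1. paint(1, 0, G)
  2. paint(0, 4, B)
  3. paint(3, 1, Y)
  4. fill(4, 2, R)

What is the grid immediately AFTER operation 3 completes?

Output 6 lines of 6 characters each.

After op 1 paint(1,0,G):
WWWWWW
GGGWWW
WWWWWW
WWWWWW
WWWWWW
WWWWWW
After op 2 paint(0,4,B):
WWWWBW
GGGWWW
WWWWWW
WWWWWW
WWWWWW
WWWWWW
After op 3 paint(3,1,Y):
WWWWBW
GGGWWW
WWWWWW
WYWWWW
WWWWWW
WWWWWW

Answer: WWWWBW
GGGWWW
WWWWWW
WYWWWW
WWWWWW
WWWWWW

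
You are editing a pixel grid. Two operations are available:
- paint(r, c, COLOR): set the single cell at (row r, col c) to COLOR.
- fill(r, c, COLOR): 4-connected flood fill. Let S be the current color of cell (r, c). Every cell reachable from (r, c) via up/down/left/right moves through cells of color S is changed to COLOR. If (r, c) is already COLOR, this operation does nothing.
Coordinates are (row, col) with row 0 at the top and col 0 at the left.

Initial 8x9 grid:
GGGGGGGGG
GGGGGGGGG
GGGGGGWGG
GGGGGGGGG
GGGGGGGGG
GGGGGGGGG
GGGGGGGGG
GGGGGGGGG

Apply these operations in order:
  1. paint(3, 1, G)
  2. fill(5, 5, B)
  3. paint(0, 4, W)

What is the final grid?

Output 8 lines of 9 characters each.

After op 1 paint(3,1,G):
GGGGGGGGG
GGGGGGGGG
GGGGGGWGG
GGGGGGGGG
GGGGGGGGG
GGGGGGGGG
GGGGGGGGG
GGGGGGGGG
After op 2 fill(5,5,B) [71 cells changed]:
BBBBBBBBB
BBBBBBBBB
BBBBBBWBB
BBBBBBBBB
BBBBBBBBB
BBBBBBBBB
BBBBBBBBB
BBBBBBBBB
After op 3 paint(0,4,W):
BBBBWBBBB
BBBBBBBBB
BBBBBBWBB
BBBBBBBBB
BBBBBBBBB
BBBBBBBBB
BBBBBBBBB
BBBBBBBBB

Answer: BBBBWBBBB
BBBBBBBBB
BBBBBBWBB
BBBBBBBBB
BBBBBBBBB
BBBBBBBBB
BBBBBBBBB
BBBBBBBBB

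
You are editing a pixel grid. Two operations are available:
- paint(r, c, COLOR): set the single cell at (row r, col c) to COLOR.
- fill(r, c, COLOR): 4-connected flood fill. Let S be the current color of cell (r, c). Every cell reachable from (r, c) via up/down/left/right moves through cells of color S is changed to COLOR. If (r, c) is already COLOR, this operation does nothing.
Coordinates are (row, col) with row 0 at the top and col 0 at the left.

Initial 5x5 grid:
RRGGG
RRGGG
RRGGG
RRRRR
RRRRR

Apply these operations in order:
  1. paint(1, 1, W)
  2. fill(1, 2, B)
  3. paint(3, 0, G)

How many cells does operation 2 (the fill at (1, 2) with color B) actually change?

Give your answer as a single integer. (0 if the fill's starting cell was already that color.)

After op 1 paint(1,1,W):
RRGGG
RWGGG
RRGGG
RRRRR
RRRRR
After op 2 fill(1,2,B) [9 cells changed]:
RRBBB
RWBBB
RRBBB
RRRRR
RRRRR

Answer: 9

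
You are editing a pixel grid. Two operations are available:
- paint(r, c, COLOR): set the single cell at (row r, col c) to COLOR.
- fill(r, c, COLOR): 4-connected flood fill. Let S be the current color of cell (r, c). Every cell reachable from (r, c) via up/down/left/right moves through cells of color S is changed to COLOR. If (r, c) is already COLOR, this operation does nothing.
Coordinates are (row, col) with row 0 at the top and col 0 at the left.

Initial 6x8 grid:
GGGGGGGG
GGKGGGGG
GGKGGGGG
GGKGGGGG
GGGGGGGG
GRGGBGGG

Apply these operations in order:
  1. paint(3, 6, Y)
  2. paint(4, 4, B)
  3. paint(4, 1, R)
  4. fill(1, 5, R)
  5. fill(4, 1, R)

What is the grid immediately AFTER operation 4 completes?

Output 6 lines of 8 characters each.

Answer: RRRRRRRR
RRKRRRRR
RRKRRRRR
RRKRRRYR
RRRRBRRR
RRRRBRRR

Derivation:
After op 1 paint(3,6,Y):
GGGGGGGG
GGKGGGGG
GGKGGGGG
GGKGGGYG
GGGGGGGG
GRGGBGGG
After op 2 paint(4,4,B):
GGGGGGGG
GGKGGGGG
GGKGGGGG
GGKGGGYG
GGGGBGGG
GRGGBGGG
After op 3 paint(4,1,R):
GGGGGGGG
GGKGGGGG
GGKGGGGG
GGKGGGYG
GRGGBGGG
GRGGBGGG
After op 4 fill(1,5,R) [40 cells changed]:
RRRRRRRR
RRKRRRRR
RRKRRRRR
RRKRRRYR
RRRRBRRR
RRRRBRRR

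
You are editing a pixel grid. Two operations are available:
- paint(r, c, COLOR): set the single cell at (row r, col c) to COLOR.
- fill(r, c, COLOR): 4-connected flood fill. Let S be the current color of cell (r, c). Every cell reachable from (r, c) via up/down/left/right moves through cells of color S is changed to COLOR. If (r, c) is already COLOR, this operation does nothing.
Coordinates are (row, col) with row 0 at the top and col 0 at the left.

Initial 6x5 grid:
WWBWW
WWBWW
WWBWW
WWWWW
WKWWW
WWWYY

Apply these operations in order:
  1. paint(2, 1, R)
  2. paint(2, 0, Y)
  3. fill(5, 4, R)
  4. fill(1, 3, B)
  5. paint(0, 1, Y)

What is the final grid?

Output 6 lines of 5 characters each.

After op 1 paint(2,1,R):
WWBWW
WWBWW
WRBWW
WWWWW
WKWWW
WWWYY
After op 2 paint(2,0,Y):
WWBWW
WWBWW
YRBWW
WWWWW
WKWWW
WWWYY
After op 3 fill(5,4,R) [2 cells changed]:
WWBWW
WWBWW
YRBWW
WWWWW
WKWWW
WWWRR
After op 4 fill(1,3,B) [18 cells changed]:
WWBBB
WWBBB
YRBBB
BBBBB
BKBBB
BBBRR
After op 5 paint(0,1,Y):
WYBBB
WWBBB
YRBBB
BBBBB
BKBBB
BBBRR

Answer: WYBBB
WWBBB
YRBBB
BBBBB
BKBBB
BBBRR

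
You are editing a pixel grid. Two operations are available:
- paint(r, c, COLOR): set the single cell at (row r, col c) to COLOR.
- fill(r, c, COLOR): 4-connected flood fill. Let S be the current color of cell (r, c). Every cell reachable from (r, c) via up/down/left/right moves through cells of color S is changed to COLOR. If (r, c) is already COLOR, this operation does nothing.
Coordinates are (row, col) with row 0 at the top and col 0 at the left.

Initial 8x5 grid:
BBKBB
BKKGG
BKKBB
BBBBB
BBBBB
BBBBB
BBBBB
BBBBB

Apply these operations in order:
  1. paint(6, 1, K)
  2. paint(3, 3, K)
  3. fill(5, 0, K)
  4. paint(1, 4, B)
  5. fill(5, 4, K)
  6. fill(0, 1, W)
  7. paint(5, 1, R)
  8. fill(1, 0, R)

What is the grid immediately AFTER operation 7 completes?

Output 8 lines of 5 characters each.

Answer: WWWBB
WWWGB
WWWWW
WWWWW
WWWWW
WRWWW
WWWWW
WWWWW

Derivation:
After op 1 paint(6,1,K):
BBKBB
BKKGG
BKKBB
BBBBB
BBBBB
BBBBB
BKBBB
BBBBB
After op 2 paint(3,3,K):
BBKBB
BKKGG
BKKBB
BBBKB
BBBBB
BBBBB
BKBBB
BBBBB
After op 3 fill(5,0,K) [29 cells changed]:
KKKBB
KKKGG
KKKKK
KKKKK
KKKKK
KKKKK
KKKKK
KKKKK
After op 4 paint(1,4,B):
KKKBB
KKKGB
KKKKK
KKKKK
KKKKK
KKKKK
KKKKK
KKKKK
After op 5 fill(5,4,K) [0 cells changed]:
KKKBB
KKKGB
KKKKK
KKKKK
KKKKK
KKKKK
KKKKK
KKKKK
After op 6 fill(0,1,W) [36 cells changed]:
WWWBB
WWWGB
WWWWW
WWWWW
WWWWW
WWWWW
WWWWW
WWWWW
After op 7 paint(5,1,R):
WWWBB
WWWGB
WWWWW
WWWWW
WWWWW
WRWWW
WWWWW
WWWWW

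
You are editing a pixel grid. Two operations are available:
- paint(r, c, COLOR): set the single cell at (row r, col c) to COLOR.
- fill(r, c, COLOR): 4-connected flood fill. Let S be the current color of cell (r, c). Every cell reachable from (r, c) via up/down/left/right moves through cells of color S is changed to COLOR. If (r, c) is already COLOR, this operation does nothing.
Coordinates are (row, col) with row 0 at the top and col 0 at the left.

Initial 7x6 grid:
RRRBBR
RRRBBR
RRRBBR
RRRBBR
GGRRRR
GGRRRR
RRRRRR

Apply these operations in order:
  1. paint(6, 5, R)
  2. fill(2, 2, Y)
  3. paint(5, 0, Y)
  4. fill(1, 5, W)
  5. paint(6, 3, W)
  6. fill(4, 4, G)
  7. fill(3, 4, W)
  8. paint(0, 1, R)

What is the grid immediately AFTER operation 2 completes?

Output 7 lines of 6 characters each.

After op 1 paint(6,5,R):
RRRBBR
RRRBBR
RRRBBR
RRRBBR
GGRRRR
GGRRRR
RRRRRR
After op 2 fill(2,2,Y) [30 cells changed]:
YYYBBY
YYYBBY
YYYBBY
YYYBBY
GGYYYY
GGYYYY
YYYYYY

Answer: YYYBBY
YYYBBY
YYYBBY
YYYBBY
GGYYYY
GGYYYY
YYYYYY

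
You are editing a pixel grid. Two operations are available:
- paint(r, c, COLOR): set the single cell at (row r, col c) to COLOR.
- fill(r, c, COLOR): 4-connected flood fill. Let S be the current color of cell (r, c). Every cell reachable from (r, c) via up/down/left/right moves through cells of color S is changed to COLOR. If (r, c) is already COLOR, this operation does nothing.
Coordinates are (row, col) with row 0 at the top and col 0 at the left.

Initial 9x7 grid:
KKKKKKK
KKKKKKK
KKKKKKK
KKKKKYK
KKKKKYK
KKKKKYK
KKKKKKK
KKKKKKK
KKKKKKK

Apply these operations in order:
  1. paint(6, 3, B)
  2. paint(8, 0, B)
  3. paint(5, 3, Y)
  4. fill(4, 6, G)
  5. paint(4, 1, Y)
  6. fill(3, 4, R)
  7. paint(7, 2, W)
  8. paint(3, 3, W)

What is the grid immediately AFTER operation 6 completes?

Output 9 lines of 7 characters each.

After op 1 paint(6,3,B):
KKKKKKK
KKKKKKK
KKKKKKK
KKKKKYK
KKKKKYK
KKKKKYK
KKKBKKK
KKKKKKK
KKKKKKK
After op 2 paint(8,0,B):
KKKKKKK
KKKKKKK
KKKKKKK
KKKKKYK
KKKKKYK
KKKKKYK
KKKBKKK
KKKKKKK
BKKKKKK
After op 3 paint(5,3,Y):
KKKKKKK
KKKKKKK
KKKKKKK
KKKKKYK
KKKKKYK
KKKYKYK
KKKBKKK
KKKKKKK
BKKKKKK
After op 4 fill(4,6,G) [57 cells changed]:
GGGGGGG
GGGGGGG
GGGGGGG
GGGGGYG
GGGGGYG
GGGYGYG
GGGBGGG
GGGGGGG
BGGGGGG
After op 5 paint(4,1,Y):
GGGGGGG
GGGGGGG
GGGGGGG
GGGGGYG
GYGGGYG
GGGYGYG
GGGBGGG
GGGGGGG
BGGGGGG
After op 6 fill(3,4,R) [56 cells changed]:
RRRRRRR
RRRRRRR
RRRRRRR
RRRRRYR
RYRRRYR
RRRYRYR
RRRBRRR
RRRRRRR
BRRRRRR

Answer: RRRRRRR
RRRRRRR
RRRRRRR
RRRRRYR
RYRRRYR
RRRYRYR
RRRBRRR
RRRRRRR
BRRRRRR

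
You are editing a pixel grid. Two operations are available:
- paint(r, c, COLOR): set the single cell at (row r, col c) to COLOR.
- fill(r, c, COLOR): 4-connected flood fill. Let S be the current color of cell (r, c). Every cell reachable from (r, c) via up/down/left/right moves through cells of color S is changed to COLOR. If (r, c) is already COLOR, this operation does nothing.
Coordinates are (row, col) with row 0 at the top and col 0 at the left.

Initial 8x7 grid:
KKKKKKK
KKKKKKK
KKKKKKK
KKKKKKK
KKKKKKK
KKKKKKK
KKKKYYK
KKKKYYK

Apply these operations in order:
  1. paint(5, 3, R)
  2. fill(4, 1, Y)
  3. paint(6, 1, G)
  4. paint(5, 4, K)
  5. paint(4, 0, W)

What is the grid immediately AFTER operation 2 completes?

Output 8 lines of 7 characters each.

Answer: YYYYYYY
YYYYYYY
YYYYYYY
YYYYYYY
YYYYYYY
YYYRYYY
YYYYYYY
YYYYYYY

Derivation:
After op 1 paint(5,3,R):
KKKKKKK
KKKKKKK
KKKKKKK
KKKKKKK
KKKKKKK
KKKRKKK
KKKKYYK
KKKKYYK
After op 2 fill(4,1,Y) [51 cells changed]:
YYYYYYY
YYYYYYY
YYYYYYY
YYYYYYY
YYYYYYY
YYYRYYY
YYYYYYY
YYYYYYY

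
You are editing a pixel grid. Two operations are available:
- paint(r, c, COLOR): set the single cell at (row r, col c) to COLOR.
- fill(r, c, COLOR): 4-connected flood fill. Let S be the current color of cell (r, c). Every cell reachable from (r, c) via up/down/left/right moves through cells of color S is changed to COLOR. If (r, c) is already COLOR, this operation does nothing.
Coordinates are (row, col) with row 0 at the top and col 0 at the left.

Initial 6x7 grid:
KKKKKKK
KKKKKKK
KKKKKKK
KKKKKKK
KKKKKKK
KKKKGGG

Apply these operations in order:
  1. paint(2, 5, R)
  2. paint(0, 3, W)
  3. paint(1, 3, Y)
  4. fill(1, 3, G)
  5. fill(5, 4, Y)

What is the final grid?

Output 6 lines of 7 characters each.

Answer: KKKWKKK
KKKGKKK
KKKKKRK
KKKKKKK
KKKKKKK
KKKKYYY

Derivation:
After op 1 paint(2,5,R):
KKKKKKK
KKKKKKK
KKKKKRK
KKKKKKK
KKKKKKK
KKKKGGG
After op 2 paint(0,3,W):
KKKWKKK
KKKKKKK
KKKKKRK
KKKKKKK
KKKKKKK
KKKKGGG
After op 3 paint(1,3,Y):
KKKWKKK
KKKYKKK
KKKKKRK
KKKKKKK
KKKKKKK
KKKKGGG
After op 4 fill(1,3,G) [1 cells changed]:
KKKWKKK
KKKGKKK
KKKKKRK
KKKKKKK
KKKKKKK
KKKKGGG
After op 5 fill(5,4,Y) [3 cells changed]:
KKKWKKK
KKKGKKK
KKKKKRK
KKKKKKK
KKKKKKK
KKKKYYY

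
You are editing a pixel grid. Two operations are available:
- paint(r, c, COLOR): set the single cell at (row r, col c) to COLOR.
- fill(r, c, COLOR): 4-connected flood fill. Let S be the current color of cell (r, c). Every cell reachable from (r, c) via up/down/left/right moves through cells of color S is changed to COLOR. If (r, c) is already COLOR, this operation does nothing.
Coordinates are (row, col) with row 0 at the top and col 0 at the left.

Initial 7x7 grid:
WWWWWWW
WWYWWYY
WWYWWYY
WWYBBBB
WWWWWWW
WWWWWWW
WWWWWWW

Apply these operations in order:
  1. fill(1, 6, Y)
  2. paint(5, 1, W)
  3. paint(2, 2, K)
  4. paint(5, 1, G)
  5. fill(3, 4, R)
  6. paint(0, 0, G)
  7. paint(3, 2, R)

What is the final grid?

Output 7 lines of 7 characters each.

After op 1 fill(1,6,Y) [0 cells changed]:
WWWWWWW
WWYWWYY
WWYWWYY
WWYBBBB
WWWWWWW
WWWWWWW
WWWWWWW
After op 2 paint(5,1,W):
WWWWWWW
WWYWWYY
WWYWWYY
WWYBBBB
WWWWWWW
WWWWWWW
WWWWWWW
After op 3 paint(2,2,K):
WWWWWWW
WWYWWYY
WWKWWYY
WWYBBBB
WWWWWWW
WWWWWWW
WWWWWWW
After op 4 paint(5,1,G):
WWWWWWW
WWYWWYY
WWKWWYY
WWYBBBB
WWWWWWW
WGWWWWW
WWWWWWW
After op 5 fill(3,4,R) [4 cells changed]:
WWWWWWW
WWYWWYY
WWKWWYY
WWYRRRR
WWWWWWW
WGWWWWW
WWWWWWW
After op 6 paint(0,0,G):
GWWWWWW
WWYWWYY
WWKWWYY
WWYRRRR
WWWWWWW
WGWWWWW
WWWWWWW
After op 7 paint(3,2,R):
GWWWWWW
WWYWWYY
WWKWWYY
WWRRRRR
WWWWWWW
WGWWWWW
WWWWWWW

Answer: GWWWWWW
WWYWWYY
WWKWWYY
WWRRRRR
WWWWWWW
WGWWWWW
WWWWWWW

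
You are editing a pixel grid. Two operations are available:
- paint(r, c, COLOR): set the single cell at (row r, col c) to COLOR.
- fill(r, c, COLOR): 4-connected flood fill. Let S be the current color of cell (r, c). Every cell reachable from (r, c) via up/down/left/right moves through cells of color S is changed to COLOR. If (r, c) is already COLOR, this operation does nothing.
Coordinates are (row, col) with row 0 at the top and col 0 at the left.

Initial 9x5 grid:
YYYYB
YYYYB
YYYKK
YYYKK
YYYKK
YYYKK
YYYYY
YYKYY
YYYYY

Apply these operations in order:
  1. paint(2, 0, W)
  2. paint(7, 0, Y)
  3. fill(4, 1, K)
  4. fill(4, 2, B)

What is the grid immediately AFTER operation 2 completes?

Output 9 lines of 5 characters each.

After op 1 paint(2,0,W):
YYYYB
YYYYB
WYYKK
YYYKK
YYYKK
YYYKK
YYYYY
YYKYY
YYYYY
After op 2 paint(7,0,Y):
YYYYB
YYYYB
WYYKK
YYYKK
YYYKK
YYYKK
YYYYY
YYKYY
YYYYY

Answer: YYYYB
YYYYB
WYYKK
YYYKK
YYYKK
YYYKK
YYYYY
YYKYY
YYYYY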